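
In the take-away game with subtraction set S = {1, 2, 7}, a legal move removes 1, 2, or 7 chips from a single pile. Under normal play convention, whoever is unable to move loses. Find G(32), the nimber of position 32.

2

G(0) = 0
G(1) = mex{0} = 1
G(2) = mex{1,0} = 2
G(3) = mex{2,1} = 0
G(4) = mex{0,2} = 1
G(5) = mex{1,0} = 2
G(6) = mex{2,1} = 0
G(7) = mex{0,2,0} = 1
G(8) = mex{1,0,1} = 2
G(9) = mex{2,1,2} = 0
G(10) = mex{0,2,0} = 1
G(11) = mex{1,0,1} = 2
G(12) = mex{2,1,2} = 0
G(13) = mex{0,2,0} = 1
G(14) = mex{1,0,1} = 2
G(15) = mex{2,1,2} = 0
G(16) = mex{0,2,0} = 1
G(17) = mex{1,0,1} = 2
G(18) = mex{2,1,2} = 0
G(19) = mex{0,2,0} = 1
G(20) = mex{1,0,1} = 2
G(21) = mex{2,1,2} = 0
G(22) = mex{0,2,0} = 1
G(23) = mex{1,0,1} = 2
G(24) = mex{2,1,2} = 0
G(25) = mex{0,2,0} = 1
G(26) = mex{1,0,1} = 2
G(27) = mex{2,1,2} = 0
G(28) = mex{0,2,0} = 1
G(29) = mex{1,0,1} = 2
G(30) = mex{2,1,2} = 0
G(31) = mex{0,2,0} = 1
G(32) = mex{1,0,1} = 2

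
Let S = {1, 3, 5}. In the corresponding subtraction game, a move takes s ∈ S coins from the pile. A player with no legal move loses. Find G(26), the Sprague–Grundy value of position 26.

G(0) = 0
G(1) = mex{0} = 1
G(2) = mex{1} = 0
G(3) = mex{0,0} = 1
G(4) = mex{1,1} = 0
G(5) = mex{0,0,0} = 1
G(6) = mex{1,1,1} = 0
G(7) = mex{0,0,0} = 1
G(8) = mex{1,1,1} = 0
G(9) = mex{0,0,0} = 1
G(10) = mex{1,1,1} = 0
G(11) = mex{0,0,0} = 1
G(12) = mex{1,1,1} = 0
G(13) = mex{0,0,0} = 1
G(14) = mex{1,1,1} = 0
G(15) = mex{0,0,0} = 1
G(16) = mex{1,1,1} = 0
G(17) = mex{0,0,0} = 1
G(18) = mex{1,1,1} = 0
G(19) = mex{0,0,0} = 1
G(20) = mex{1,1,1} = 0
G(21) = mex{0,0,0} = 1
G(22) = mex{1,1,1} = 0
G(23) = mex{0,0,0} = 1
G(24) = mex{1,1,1} = 0
G(25) = mex{0,0,0} = 1
G(26) = mex{1,1,1} = 0

0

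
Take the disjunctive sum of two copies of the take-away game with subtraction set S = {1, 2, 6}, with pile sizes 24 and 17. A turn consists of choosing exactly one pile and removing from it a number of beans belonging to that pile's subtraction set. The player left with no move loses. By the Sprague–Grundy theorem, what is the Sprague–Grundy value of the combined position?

0

All piles use S = {1, 2, 6}:
G(0) = 0
G(1) = mex{0} = 1
G(2) = mex{1,0} = 2
G(3) = mex{2,1} = 0
G(4) = mex{0,2} = 1
G(5) = mex{1,0} = 2
G(6) = mex{2,1,0} = 3
G(7) = mex{3,2,1} = 0
G(8) = mex{0,3,2} = 1
G(9) = mex{1,0,0} = 2
G(10) = mex{2,1,1} = 0
G(11) = mex{0,2,2} = 1
G(12) = mex{1,0,3} = 2
G(13) = mex{2,1,0} = 3
G(14) = mex{3,2,1} = 0
G(15) = mex{0,3,2} = 1
G(16) = mex{1,0,0} = 2
G(17) = mex{2,1,1} = 0
G(18) = mex{0,2,2} = 1
G(19) = mex{1,0,3} = 2
G(20) = mex{2,1,0} = 3
G(21) = mex{3,2,1} = 0
G(22) = mex{0,3,2} = 1
G(23) = mex{1,0,0} = 2
G(24) = mex{2,1,1} = 0
Pile A: G(24) = 0.
Pile B: G(17) = 0.
Combined Grundy value = 0 ⊕ 0 = 0.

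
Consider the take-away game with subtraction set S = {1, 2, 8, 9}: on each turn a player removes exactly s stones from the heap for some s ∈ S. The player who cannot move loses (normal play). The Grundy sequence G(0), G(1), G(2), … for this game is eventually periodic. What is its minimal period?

G(0) = 0
G(1) = mex{0} = 1
G(2) = mex{1,0} = 2
G(3) = mex{2,1} = 0
G(4) = mex{0,2} = 1
G(5) = mex{1,0} = 2
G(6) = mex{2,1} = 0
G(7) = mex{0,2} = 1
G(8) = mex{1,0,0} = 2
G(9) = mex{2,1,1,0} = 3
G(10) = mex{3,2,2,1} = 0
G(11) = mex{0,3,0,2} = 1
G(12) = mex{1,0,1,0} = 2
G(13) = mex{2,1,2,1} = 0
G(14) = mex{0,2,0,2} = 1
G(15) = mex{1,0,1,0} = 2
G(16) = mex{2,1,2,1} = 0
G(17) = mex{0,2,3,2} = 1
G(18) = mex{1,0,0,3} = 2
G(19) = mex{2,1,1,0} = 3
G(20) = mex{3,2,2,1} = 0
G(21) = mex{0,3,0,2} = 1
G(n+10) = G(n) holds for n = 0,…,8 (a full window of length max(S) = 9), so the sequence is purely periodic with period 10.

10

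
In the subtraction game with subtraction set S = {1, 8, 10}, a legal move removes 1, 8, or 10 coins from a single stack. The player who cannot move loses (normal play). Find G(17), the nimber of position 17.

G(0) = 0
G(1) = mex{0} = 1
G(2) = mex{1} = 0
G(3) = mex{0} = 1
G(4) = mex{1} = 0
G(5) = mex{0} = 1
G(6) = mex{1} = 0
G(7) = mex{0} = 1
G(8) = mex{1,0} = 2
G(9) = mex{2,1} = 0
G(10) = mex{0,0,0} = 1
G(11) = mex{1,1,1} = 0
G(12) = mex{0,0,0} = 1
G(13) = mex{1,1,1} = 0
G(14) = mex{0,0,0} = 1
G(15) = mex{1,1,1} = 0
G(16) = mex{0,2,0} = 1
G(17) = mex{1,0,1} = 2

2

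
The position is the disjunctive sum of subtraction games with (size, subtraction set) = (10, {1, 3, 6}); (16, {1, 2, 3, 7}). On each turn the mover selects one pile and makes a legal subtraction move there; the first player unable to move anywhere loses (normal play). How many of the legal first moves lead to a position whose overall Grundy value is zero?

Pile A, S = {1, 3, 6}:
G(0) = 0
G(1) = mex{0} = 1
G(2) = mex{1} = 0
G(3) = mex{0,0} = 1
G(4) = mex{1,1} = 0
G(5) = mex{0,0} = 1
G(6) = mex{1,1,0} = 2
G(7) = mex{2,0,1} = 3
G(8) = mex{3,1,0} = 2
G(9) = mex{2,2,1} = 0
G(10) = mex{0,3,0} = 1
G_A(10) = 1.
Pile B, S = {1, 2, 3, 7}:
n :  0  1  2  3  4  5  6  7  8  9 10 11 12 13 14 15 16
G :  0  1  2  3  0  1  2  3  0  1  2  3  0  1  2  3  0
G_B(16) = 0.
Combined Grundy value = 1 ⊕ 0 = 1.
A winning move leaves total XOR = 0, i.e. changes one component's Grundy value g to g ⊕ X where X is the current total.
Pile A: need g' = 1⊕1 = 0. Options: 10−1→G=0, 10−3→G=3, 10−6→G=0. Hits: 2.
Pile B: need g' = 0⊕1 = 1. Options: 16−1→G=3, 16−2→G=2, 16−3→G=1, 16−7→G=1. Hits: 2.

4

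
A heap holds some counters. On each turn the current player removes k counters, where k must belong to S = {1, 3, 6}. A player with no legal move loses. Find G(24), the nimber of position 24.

n :  0  1  2  3  4  5  6  7  8  9 10 11 12 13 14 15 16 17 18 19 20 21 22 23 24
G :  0  1  0  1  0  1  2  3  2  0  1  0  1  0  1  2  3  2  0  1  0  1  0  1  2

2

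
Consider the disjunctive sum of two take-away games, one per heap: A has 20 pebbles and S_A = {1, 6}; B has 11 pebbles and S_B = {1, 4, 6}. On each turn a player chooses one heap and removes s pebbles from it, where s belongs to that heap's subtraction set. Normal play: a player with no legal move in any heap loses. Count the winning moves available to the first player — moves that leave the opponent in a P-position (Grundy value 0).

1

Heap A, S = {1, 6}:
n :  0  1  2  3  4  5  6  7  8  9 10 11 12 13 14 15 16 17 18 19 20
G :  0  1  0  1  0  1  2  0  1  0  1  0  1  2  0  1  0  1  0  1  2
G_A(20) = 2.
Heap B, S = {1, 4, 6}:
n :  0  1  2  3  4  5  6  7  8  9 10 11
G :  0  1  0  1  2  0  1  0  1  2  0  1
G_B(11) = 1.
Combined Grundy value = 2 ⊕ 1 = 3.
A winning move leaves total XOR = 0, i.e. changes one component's Grundy value g to g ⊕ X where X is the current total.
Heap A: need g' = 2⊕3 = 1. Options: 20−1→G=1, 20−6→G=0. Hits: 1.
Heap B: need g' = 1⊕3 = 2. Options: 11−1→G=0, 11−4→G=0, 11−6→G=0. Hits: 0.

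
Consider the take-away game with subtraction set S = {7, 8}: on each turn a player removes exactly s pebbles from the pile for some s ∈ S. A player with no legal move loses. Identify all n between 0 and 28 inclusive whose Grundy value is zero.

0, 1, 2, 3, 4, 5, 6, 15, 16, 17, 18, 19, 20, 21

n :  0  1  2  3  4  5  6  7  8  9 10 11 12 13 14 15 16 17 18 19 20 21 22 23 24 25 26 27 28
G :  0  0  0  0  0  0  0  1  1  1  1  1  1  1  2  0  0  0  0  0  0  0  1  1  1  1  1  1  1
P-positions are exactly the n with G(n) = 0.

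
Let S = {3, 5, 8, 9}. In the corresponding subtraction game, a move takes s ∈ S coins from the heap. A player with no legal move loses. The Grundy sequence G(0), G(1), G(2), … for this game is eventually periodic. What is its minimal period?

G(0) = 0
G(1) = mex{} = 0
G(2) = mex{} = 0
G(3) = mex{0} = 1
G(4) = mex{0} = 1
G(5) = mex{0,0} = 1
G(6) = mex{1,0} = 2
G(7) = mex{1,0} = 2
G(8) = mex{1,1,0} = 2
G(9) = mex{2,1,0,0} = 3
G(10) = mex{2,1,0,0} = 3
G(11) = mex{2,2,1,0} = 3
G(12) = mex{3,2,1,1} = 0
G(13) = mex{3,2,1,1} = 0
G(14) = mex{3,3,2,1} = 0
G(15) = mex{0,3,2,2} = 1
G(16) = mex{0,3,2,2} = 1
G(17) = mex{0,0,3,2} = 1
G(18) = mex{1,0,3,3} = 2
G(19) = mex{1,0,3,3} = 2
G(20) = mex{1,1,0,3} = 2
G(21) = mex{2,1,0,0} = 3
G(22) = mex{2,1,0,0} = 3
G(23) = mex{2,2,1,0} = 3
G(24) = mex{3,2,1,1} = 0
G(25) = mex{3,2,1,1} = 0
G(n+12) = G(n) holds for n = 0,…,8 (a full window of length max(S) = 9), so the sequence is purely periodic with period 12.

12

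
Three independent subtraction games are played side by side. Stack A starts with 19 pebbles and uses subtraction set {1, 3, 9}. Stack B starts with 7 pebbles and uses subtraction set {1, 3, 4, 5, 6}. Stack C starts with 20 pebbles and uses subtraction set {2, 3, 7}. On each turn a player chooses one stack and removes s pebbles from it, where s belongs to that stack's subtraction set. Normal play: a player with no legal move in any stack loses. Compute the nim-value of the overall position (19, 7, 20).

2

Stack A, S = {1, 3, 9}:
n :  0  1  2  3  4  5  6  7  8  9 10 11 12 13 14 15 16 17 18 19
G :  0  1  0  1  0  1  0  1  0  1  0  1  0  1  0  1  0  1  0  1
G_A(19) = 1.
Stack B, S = {1, 3, 4, 5, 6}:
n : 0 1 2 3 4 5 6 7
G : 0 1 0 1 2 3 2 3
G_B(7) = 3.
Stack C, S = {2, 3, 7}:
G(0) = 0
G(1) = mex{} = 0
G(2) = mex{0} = 1
G(3) = mex{0,0} = 1
G(4) = mex{1,0} = 2
G(5) = mex{1,1} = 0
G(6) = mex{2,1} = 0
G(7) = mex{0,2,0} = 1
G(8) = mex{0,0,0} = 1
G(9) = mex{1,0,1} = 2
G(10) = mex{1,1,1} = 0
G(11) = mex{2,1,2} = 0
G(12) = mex{0,2,0} = 1
G(13) = mex{0,0,0} = 1
G(14) = mex{1,0,1} = 2
G(15) = mex{1,1,1} = 0
G(16) = mex{2,1,2} = 0
G(17) = mex{0,2,0} = 1
G(18) = mex{0,0,0} = 1
G(19) = mex{1,0,1} = 2
G(20) = mex{1,1,1} = 0
G_C(20) = 0.
Combined Grundy value = 1 ⊕ 3 ⊕ 0 = 2.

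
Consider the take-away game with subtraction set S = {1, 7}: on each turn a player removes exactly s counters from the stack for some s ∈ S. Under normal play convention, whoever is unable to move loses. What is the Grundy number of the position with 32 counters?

n :  0  1  2  3  4  5  6  7  8  9 10 11 12 13 14 15 16 17 18 19 20 21 22 23 24 25 26 27 28 29 30 31 32
G :  0  1  0  1  0  1  0  1  0  1  0  1  0  1  0  1  0  1  0  1  0  1  0  1  0  1  0  1  0  1  0  1  0

0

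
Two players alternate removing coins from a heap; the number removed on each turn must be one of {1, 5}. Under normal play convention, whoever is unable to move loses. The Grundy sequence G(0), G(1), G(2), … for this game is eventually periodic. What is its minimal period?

G(0) = 0
G(1) = mex{0} = 1
G(2) = mex{1} = 0
G(3) = mex{0} = 1
G(4) = mex{1} = 0
G(5) = mex{0,0} = 1
G(6) = mex{1,1} = 0
G(7) = mex{0,0} = 1
G(8) = mex{1,1} = 0
G(9) = mex{0,0} = 1
G(10) = mex{1,1} = 0
G(11) = mex{0,0} = 1
G(12) = mex{1,1} = 0
G(13) = mex{0,0} = 1
G(14) = mex{1,1} = 0
G(n+2) = G(n) holds for n = 0,…,4 (a full window of length max(S) = 5), so the sequence is purely periodic with period 2.

2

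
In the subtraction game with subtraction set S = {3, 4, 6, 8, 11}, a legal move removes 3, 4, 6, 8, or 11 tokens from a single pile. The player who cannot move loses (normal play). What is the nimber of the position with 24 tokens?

G(0) = 0
G(1) = mex{} = 0
G(2) = mex{} = 0
G(3) = mex{0} = 1
G(4) = mex{0,0} = 1
G(5) = mex{0,0} = 1
G(6) = mex{1,0,0} = 2
G(7) = mex{1,1,0} = 2
G(8) = mex{1,1,0,0} = 2
G(9) = mex{2,1,1,0} = 3
G(10) = mex{2,2,1,0} = 3
G(11) = mex{2,2,1,1,0} = 3
G(12) = mex{3,2,2,1,0} = 4
G(13) = mex{3,3,2,1,0} = 4
G(14) = mex{3,3,2,2,1} = 0
G(15) = mex{4,3,3,2,1} = 0
G(16) = mex{4,4,3,2,1} = 0
G(17) = mex{0,4,3,3,2} = 1
G(18) = mex{0,0,4,3,2} = 1
G(19) = mex{0,0,4,3,2} = 1
G(20) = mex{1,0,0,4,3} = 2
G(21) = mex{1,1,0,4,3} = 2
G(22) = mex{1,1,0,0,3} = 2
G(23) = mex{2,1,1,0,4} = 3
G(24) = mex{2,2,1,0,4} = 3

3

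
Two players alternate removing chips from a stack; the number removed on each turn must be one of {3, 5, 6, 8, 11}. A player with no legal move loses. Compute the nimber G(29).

G(0) = 0
G(1) = mex{} = 0
G(2) = mex{} = 0
G(3) = mex{0} = 1
G(4) = mex{0} = 1
G(5) = mex{0,0} = 1
G(6) = mex{1,0,0} = 2
G(7) = mex{1,0,0} = 2
G(8) = mex{1,1,0,0} = 2
G(9) = mex{2,1,1,0} = 3
G(10) = mex{2,1,1,0} = 3
G(11) = mex{2,2,1,1,0} = 3
G(12) = mex{3,2,2,1,0} = 4
G(13) = mex{3,2,2,1,0} = 4
G(14) = mex{3,3,2,2,1} = 0
G(15) = mex{4,3,3,2,1} = 0
G(16) = mex{4,3,3,2,1} = 0
G(17) = mex{0,4,3,3,2} = 1
G(18) = mex{0,4,4,3,2} = 1
G(19) = mex{0,0,4,3,2} = 1
G(20) = mex{1,0,0,4,3} = 2
G(21) = mex{1,0,0,4,3} = 2
G(22) = mex{1,1,0,0,3} = 2
G(23) = mex{2,1,1,0,4} = 3
G(24) = mex{2,1,1,0,4} = 3
G(25) = mex{2,2,1,1,0} = 3
G(26) = mex{3,2,2,1,0} = 4
G(27) = mex{3,2,2,1,0} = 4
G(28) = mex{3,3,2,2,1} = 0
G(29) = mex{4,3,3,2,1} = 0

0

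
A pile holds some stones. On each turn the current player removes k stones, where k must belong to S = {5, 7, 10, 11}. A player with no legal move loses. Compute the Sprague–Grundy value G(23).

1

G(0) = 0
G(1) = mex{} = 0
G(2) = mex{} = 0
G(3) = mex{} = 0
G(4) = mex{} = 0
G(5) = mex{0} = 1
G(6) = mex{0} = 1
G(7) = mex{0,0} = 1
G(8) = mex{0,0} = 1
G(9) = mex{0,0} = 1
G(10) = mex{1,0,0} = 2
G(11) = mex{1,0,0,0} = 2
G(12) = mex{1,1,0,0} = 2
G(13) = mex{1,1,0,0} = 2
G(14) = mex{1,1,0,0} = 2
G(15) = mex{2,1,1,0} = 3
G(16) = mex{2,1,1,1} = 0
G(17) = mex{2,2,1,1} = 0
G(18) = mex{2,2,1,1} = 0
G(19) = mex{2,2,1,1} = 0
G(20) = mex{3,2,2,1} = 0
G(21) = mex{0,2,2,2} = 1
G(22) = mex{0,3,2,2} = 1
G(23) = mex{0,0,2,2} = 1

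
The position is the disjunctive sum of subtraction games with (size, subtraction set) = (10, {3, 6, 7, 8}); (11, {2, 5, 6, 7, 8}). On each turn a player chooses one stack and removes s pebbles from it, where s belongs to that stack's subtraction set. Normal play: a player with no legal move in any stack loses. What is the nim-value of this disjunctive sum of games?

0

Stack A, S = {3, 6, 7, 8}:
G(0) = 0
G(1) = mex{} = 0
G(2) = mex{} = 0
G(3) = mex{0} = 1
G(4) = mex{0} = 1
G(5) = mex{0} = 1
G(6) = mex{1,0} = 2
G(7) = mex{1,0,0} = 2
G(8) = mex{1,0,0,0} = 2
G(9) = mex{2,1,0,0} = 3
G(10) = mex{2,1,1,0} = 3
G_A(10) = 3.
Stack B, S = {2, 5, 6, 7, 8}:
G(0) = 0
G(1) = mex{} = 0
G(2) = mex{0} = 1
G(3) = mex{0} = 1
G(4) = mex{1} = 0
G(5) = mex{1,0} = 2
G(6) = mex{0,0,0} = 1
G(7) = mex{2,1,0,0} = 3
G(8) = mex{1,1,1,0,0} = 2
G(9) = mex{3,0,1,1,0} = 2
G(10) = mex{2,2,0,1,1} = 3
G(11) = mex{2,1,2,0,1} = 3
G_B(11) = 3.
Combined Grundy value = 3 ⊕ 3 = 0.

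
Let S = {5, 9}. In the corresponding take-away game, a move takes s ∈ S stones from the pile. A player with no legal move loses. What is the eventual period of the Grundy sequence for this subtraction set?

n :  0  1  2  3  4  5  6  7  8  9 10 11 12 13 14 15 16 17 18 19 20 21 22 23 24 25 26 27 28 29
G :  0  0  0  0  0  1  1  1  1  1  2  2  2  2  0  0  0  0  0  1  1  1  1  1  2  2  2  2  0  0
G(n+14) = G(n) holds for n = 0,…,8 (a full window of length max(S) = 9), so the sequence is purely periodic with period 14.

14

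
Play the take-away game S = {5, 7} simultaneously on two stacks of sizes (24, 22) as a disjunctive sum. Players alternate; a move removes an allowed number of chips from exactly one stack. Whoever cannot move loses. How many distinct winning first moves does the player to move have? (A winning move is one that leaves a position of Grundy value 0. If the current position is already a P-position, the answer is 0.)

1

All stacks use S = {5, 7}:
G(0) = 0
G(1) = mex{} = 0
G(2) = mex{} = 0
G(3) = mex{} = 0
G(4) = mex{} = 0
G(5) = mex{0} = 1
G(6) = mex{0} = 1
G(7) = mex{0,0} = 1
G(8) = mex{0,0} = 1
G(9) = mex{0,0} = 1
G(10) = mex{1,0} = 2
G(11) = mex{1,0} = 2
G(12) = mex{1,1} = 0
G(13) = mex{1,1} = 0
G(14) = mex{1,1} = 0
G(15) = mex{2,1} = 0
G(16) = mex{2,1} = 0
G(17) = mex{0,2} = 1
G(18) = mex{0,2} = 1
G(19) = mex{0,0} = 1
G(20) = mex{0,0} = 1
G(21) = mex{0,0} = 1
G(22) = mex{1,0} = 2
G(23) = mex{1,0} = 2
G(24) = mex{1,1} = 0
Stack A: G(24) = 0.
Stack B: G(22) = 2.
Combined Grundy value = 0 ⊕ 2 = 2.
A winning move leaves total XOR = 0, i.e. changes one component's Grundy value g to g ⊕ X where X is the current total.
Stack A: need g' = 0⊕2 = 2. Options: 24−5→G=1, 24−7→G=1. Hits: 0.
Stack B: need g' = 2⊕2 = 0. Options: 22−5→G=1, 22−7→G=0. Hits: 1.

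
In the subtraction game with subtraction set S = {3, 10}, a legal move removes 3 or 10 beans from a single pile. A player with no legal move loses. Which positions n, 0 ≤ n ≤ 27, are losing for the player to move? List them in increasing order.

n :  0  1  2  3  4  5  6  7  8  9 10 11 12 13 14 15 16 17 18 19 20 21 22 23 24 25 26 27
G :  0  0  0  1  1  1  0  0  0  1  1  1  2  0  0  0  1  1  1  0  0  0  1  1  1  2  0  0
P-positions are exactly the n with G(n) = 0.

0, 1, 2, 6, 7, 8, 13, 14, 15, 19, 20, 21, 26, 27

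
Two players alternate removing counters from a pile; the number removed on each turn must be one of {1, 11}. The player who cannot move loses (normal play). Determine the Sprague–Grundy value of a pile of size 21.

1

n :  0  1  2  3  4  5  6  7  8  9 10 11 12 13 14 15 16 17 18 19 20 21
G :  0  1  0  1  0  1  0  1  0  1  0  1  0  1  0  1  0  1  0  1  0  1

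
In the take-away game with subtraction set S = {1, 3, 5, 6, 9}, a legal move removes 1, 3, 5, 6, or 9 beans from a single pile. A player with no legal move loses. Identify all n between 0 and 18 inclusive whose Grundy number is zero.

0, 2, 4, 12, 14, 16

n :  0  1  2  3  4  5  6  7  8  9 10 11 12 13 14 15 16 17 18
G :  0  1  0  1  0  1  2  3  2  3  2  3  0  1  0  1  0  1  2
P-positions are exactly the n with G(n) = 0.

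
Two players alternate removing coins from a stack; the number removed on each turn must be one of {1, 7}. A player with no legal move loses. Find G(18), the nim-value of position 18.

G(0) = 0
G(1) = mex{0} = 1
G(2) = mex{1} = 0
G(3) = mex{0} = 1
G(4) = mex{1} = 0
G(5) = mex{0} = 1
G(6) = mex{1} = 0
G(7) = mex{0,0} = 1
G(8) = mex{1,1} = 0
G(9) = mex{0,0} = 1
G(10) = mex{1,1} = 0
G(11) = mex{0,0} = 1
G(12) = mex{1,1} = 0
G(13) = mex{0,0} = 1
G(14) = mex{1,1} = 0
G(15) = mex{0,0} = 1
G(16) = mex{1,1} = 0
G(17) = mex{0,0} = 1
G(18) = mex{1,1} = 0

0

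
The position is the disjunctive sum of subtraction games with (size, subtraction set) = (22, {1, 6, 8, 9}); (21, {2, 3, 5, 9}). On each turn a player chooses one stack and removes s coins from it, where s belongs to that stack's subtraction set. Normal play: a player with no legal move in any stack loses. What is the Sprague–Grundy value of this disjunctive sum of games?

Stack A, S = {1, 6, 8, 9}:
n :  0  1  2  3  4  5  6  7  8  9 10 11 12 13 14 15 16 17 18 19 20 21 22
G :  0  1  0  1  0  1  2  0  1  2  3  2  3  2  0  1  2  0  1  0  1  0  1
G_A(22) = 1.
Stack B, S = {2, 3, 5, 9}:
n :  0  1  2  3  4  5  6  7  8  9 10 11 12 13 14 15 16 17 18 19 20 21
G :  0  0  1  1  2  2  3  0  0  1  1  2  2  3  0  0  1  1  2  2  3  0
G_B(21) = 0.
Combined Grundy value = 1 ⊕ 0 = 1.

1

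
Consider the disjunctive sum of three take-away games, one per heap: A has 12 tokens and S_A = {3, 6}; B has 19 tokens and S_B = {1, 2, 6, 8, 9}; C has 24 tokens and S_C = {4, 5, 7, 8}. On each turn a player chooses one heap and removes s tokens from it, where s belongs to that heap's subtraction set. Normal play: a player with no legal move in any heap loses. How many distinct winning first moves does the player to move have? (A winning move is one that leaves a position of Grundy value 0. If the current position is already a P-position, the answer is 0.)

3

Heap A, S = {3, 6}:
G(0) = 0
G(1) = mex{} = 0
G(2) = mex{} = 0
G(3) = mex{0} = 1
G(4) = mex{0} = 1
G(5) = mex{0} = 1
G(6) = mex{1,0} = 2
G(7) = mex{1,0} = 2
G(8) = mex{1,0} = 2
G(9) = mex{2,1} = 0
G(10) = mex{2,1} = 0
G(11) = mex{2,1} = 0
G(12) = mex{0,2} = 1
G_A(12) = 1.
Heap B, S = {1, 2, 6, 8, 9}:
n :  0  1  2  3  4  5  6  7  8  9 10 11 12 13 14 15 16 17 18 19
G :  0  1  2  0  1  2  3  0  1  2  0  1  2  3  0  1  2  0  1  2
G_B(19) = 2.
Heap C, S = {4, 5, 7, 8}:
n :  0  1  2  3  4  5  6  7  8  9 10 11 12 13 14 15 16 17 18 19 20 21 22 23 24
G :  0  0  0  0  1  1  1  1  2  2  2  2  0  0  0  0  1  1  1  1  2  2  2  2  0
G_C(24) = 0.
Combined Grundy value = 1 ⊕ 2 ⊕ 0 = 3.
A winning move leaves total XOR = 0, i.e. changes one component's Grundy value g to g ⊕ X where X is the current total.
Heap A: need g' = 1⊕3 = 2. Options: 12−3→G=0, 12−6→G=2. Hits: 1.
Heap B: need g' = 2⊕3 = 1. Options: 19−1→G=1, 19−2→G=0, 19−6→G=3, 19−8→G=1, 19−9→G=0. Hits: 2.
Heap C: need g' = 0⊕3 = 3. Options: 24−4→G=2, 24−5→G=1, 24−7→G=1, 24−8→G=1. Hits: 0.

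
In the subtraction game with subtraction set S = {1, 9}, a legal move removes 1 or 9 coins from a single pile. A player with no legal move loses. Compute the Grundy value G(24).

0

n :  0  1  2  3  4  5  6  7  8  9 10 11 12 13 14 15 16 17 18 19 20 21 22 23 24
G :  0  1  0  1  0  1  0  1  0  1  0  1  0  1  0  1  0  1  0  1  0  1  0  1  0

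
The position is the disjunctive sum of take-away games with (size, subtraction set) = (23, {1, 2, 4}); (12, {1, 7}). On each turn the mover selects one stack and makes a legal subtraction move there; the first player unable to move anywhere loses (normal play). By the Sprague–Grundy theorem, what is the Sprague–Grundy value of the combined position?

2

Stack A, S = {1, 2, 4}:
G(0) = 0
G(1) = mex{0} = 1
G(2) = mex{1,0} = 2
G(3) = mex{2,1} = 0
G(4) = mex{0,2,0} = 1
G(5) = mex{1,0,1} = 2
G(6) = mex{2,1,2} = 0
G(7) = mex{0,2,0} = 1
G(8) = mex{1,0,1} = 2
G(9) = mex{2,1,2} = 0
G(10) = mex{0,2,0} = 1
G(11) = mex{1,0,1} = 2
G(12) = mex{2,1,2} = 0
G(13) = mex{0,2,0} = 1
G(14) = mex{1,0,1} = 2
G(15) = mex{2,1,2} = 0
G(16) = mex{0,2,0} = 1
G(17) = mex{1,0,1} = 2
G(18) = mex{2,1,2} = 0
G(19) = mex{0,2,0} = 1
G(20) = mex{1,0,1} = 2
G(21) = mex{2,1,2} = 0
G(22) = mex{0,2,0} = 1
G(23) = mex{1,0,1} = 2
G_A(23) = 2.
Stack B, S = {1, 7}:
G(0) = 0
G(1) = mex{0} = 1
G(2) = mex{1} = 0
G(3) = mex{0} = 1
G(4) = mex{1} = 0
G(5) = mex{0} = 1
G(6) = mex{1} = 0
G(7) = mex{0,0} = 1
G(8) = mex{1,1} = 0
G(9) = mex{0,0} = 1
G(10) = mex{1,1} = 0
G(11) = mex{0,0} = 1
G(12) = mex{1,1} = 0
G_B(12) = 0.
Combined Grundy value = 2 ⊕ 0 = 2.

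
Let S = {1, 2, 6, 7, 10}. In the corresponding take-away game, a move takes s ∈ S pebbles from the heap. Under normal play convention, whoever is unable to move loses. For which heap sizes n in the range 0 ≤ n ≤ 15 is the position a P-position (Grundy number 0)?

n :  0  1  2  3  4  5  6  7  8  9 10 11 12 13 14 15
G :  0  1  2  0  1  2  3  4  0  1  2  0  1  2  3  4
P-positions are exactly the n with G(n) = 0.

0, 3, 8, 11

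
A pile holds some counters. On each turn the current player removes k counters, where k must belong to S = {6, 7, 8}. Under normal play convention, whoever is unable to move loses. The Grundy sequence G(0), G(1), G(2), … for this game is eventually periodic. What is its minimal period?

n :  0  1  2  3  4  5  6  7  8  9 10 11 12 13 14 15 16 17 18 19 20 21 22 23 24 25 26 27 28 29
G :  0  0  0  0  0  0  1  1  1  1  1  1  2  2  0  0  0  0  0  0  1  1  1  1  1  1  2  2  0  0
G(n+14) = G(n) holds for n = 0,…,7 (a full window of length max(S) = 8), so the sequence is purely periodic with period 14.

14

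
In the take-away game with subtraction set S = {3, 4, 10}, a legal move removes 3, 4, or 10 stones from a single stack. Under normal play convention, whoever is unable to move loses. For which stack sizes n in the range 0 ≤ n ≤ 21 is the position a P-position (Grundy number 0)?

G(0) = 0
G(1) = mex{} = 0
G(2) = mex{} = 0
G(3) = mex{0} = 1
G(4) = mex{0,0} = 1
G(5) = mex{0,0} = 1
G(6) = mex{1,0} = 2
G(7) = mex{1,1} = 0
G(8) = mex{1,1} = 0
G(9) = mex{2,1} = 0
G(10) = mex{0,2,0} = 1
G(11) = mex{0,0,0} = 1
G(12) = mex{0,0,0} = 1
G(13) = mex{1,0,1} = 2
G(14) = mex{1,1,1} = 0
G(15) = mex{1,1,1} = 0
G(16) = mex{2,1,2} = 0
G(17) = mex{0,2,0} = 1
G(18) = mex{0,0,0} = 1
G(19) = mex{0,0,0} = 1
G(20) = mex{1,0,1} = 2
G(21) = mex{1,1,1} = 0
P-positions are exactly the n with G(n) = 0.

0, 1, 2, 7, 8, 9, 14, 15, 16, 21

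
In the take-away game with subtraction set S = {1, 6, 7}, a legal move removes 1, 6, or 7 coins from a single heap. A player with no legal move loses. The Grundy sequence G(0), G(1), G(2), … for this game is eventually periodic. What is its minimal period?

n :  0  1  2  3  4  5  6  7  8  9 10 11 12 13 14 15 16 17 18 19 20 21 22 23 24 25
G :  0  1  0  1  0  1  2  3  2  3  2  3  0  1  0  1  0  1  2  3  2  3  2  3  0  1
G(n+12) = G(n) holds for n = 0,…,6 (a full window of length max(S) = 7), so the sequence is purely periodic with period 12.

12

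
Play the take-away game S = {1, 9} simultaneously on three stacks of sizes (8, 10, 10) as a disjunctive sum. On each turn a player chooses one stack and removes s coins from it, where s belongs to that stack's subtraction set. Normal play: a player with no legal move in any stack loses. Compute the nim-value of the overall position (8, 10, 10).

0

All stacks use S = {1, 9}:
n :  0  1  2  3  4  5  6  7  8  9 10
G :  0  1  0  1  0  1  0  1  0  1  0
Stack A: G(8) = 0.
Stack B: G(10) = 0.
Stack C: G(10) = 0.
Combined Grundy value = 0 ⊕ 0 ⊕ 0 = 0.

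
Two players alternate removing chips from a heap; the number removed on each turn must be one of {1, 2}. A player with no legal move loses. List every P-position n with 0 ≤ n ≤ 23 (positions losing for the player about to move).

0, 3, 6, 9, 12, 15, 18, 21

G(0) = 0
G(1) = mex{0} = 1
G(2) = mex{1,0} = 2
G(3) = mex{2,1} = 0
G(4) = mex{0,2} = 1
G(5) = mex{1,0} = 2
G(6) = mex{2,1} = 0
G(7) = mex{0,2} = 1
G(8) = mex{1,0} = 2
G(9) = mex{2,1} = 0
G(10) = mex{0,2} = 1
G(11) = mex{1,0} = 2
G(12) = mex{2,1} = 0
G(13) = mex{0,2} = 1
G(14) = mex{1,0} = 2
G(15) = mex{2,1} = 0
G(16) = mex{0,2} = 1
G(17) = mex{1,0} = 2
G(18) = mex{2,1} = 0
G(19) = mex{0,2} = 1
G(20) = mex{1,0} = 2
G(21) = mex{2,1} = 0
G(22) = mex{0,2} = 1
G(23) = mex{1,0} = 2
P-positions are exactly the n with G(n) = 0.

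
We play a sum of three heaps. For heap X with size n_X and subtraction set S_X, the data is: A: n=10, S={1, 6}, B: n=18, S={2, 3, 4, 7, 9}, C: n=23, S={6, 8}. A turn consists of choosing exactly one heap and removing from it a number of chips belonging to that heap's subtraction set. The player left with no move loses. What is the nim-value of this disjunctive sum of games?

Heap A, S = {1, 6}:
n :  0  1  2  3  4  5  6  7  8  9 10
G :  0  1  0  1  0  1  2  0  1  0  1
G_A(10) = 1.
Heap B, S = {2, 3, 4, 7, 9}:
G(0) = 0
G(1) = mex{} = 0
G(2) = mex{0} = 1
G(3) = mex{0,0} = 1
G(4) = mex{1,0,0} = 2
G(5) = mex{1,1,0} = 2
G(6) = mex{2,1,1} = 0
G(7) = mex{2,2,1,0} = 3
G(8) = mex{0,2,2,0} = 1
G(9) = mex{3,0,2,1,0} = 4
G(10) = mex{1,3,0,1,0} = 2
G(11) = mex{4,1,3,2,1} = 0
G(12) = mex{2,4,1,2,1} = 0
G(13) = mex{0,2,4,0,2} = 1
G(14) = mex{0,0,2,3,2} = 1
G(15) = mex{1,0,0,1,0} = 2
G(16) = mex{1,1,0,4,3} = 2
G(17) = mex{2,1,1,2,1} = 0
G(18) = mex{2,2,1,0,4} = 3
G_B(18) = 3.
Heap C, S = {6, 8}:
n :  0  1  2  3  4  5  6  7  8  9 10 11 12 13 14 15 16 17 18 19 20 21 22 23
G :  0  0  0  0  0  0  1  1  1  1  1  1  2  2  0  0  0  0  0  0  1  1  1  1
G_C(23) = 1.
Combined Grundy value = 1 ⊕ 3 ⊕ 1 = 3.

3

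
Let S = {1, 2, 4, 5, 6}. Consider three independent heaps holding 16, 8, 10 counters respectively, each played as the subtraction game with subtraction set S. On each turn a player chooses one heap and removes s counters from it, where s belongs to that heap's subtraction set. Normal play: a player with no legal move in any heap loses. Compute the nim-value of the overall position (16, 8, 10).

6

All heaps use S = {1, 2, 4, 5, 6}:
G(0) = 0
G(1) = mex{0} = 1
G(2) = mex{1,0} = 2
G(3) = mex{2,1} = 0
G(4) = mex{0,2,0} = 1
G(5) = mex{1,0,1,0} = 2
G(6) = mex{2,1,2,1,0} = 3
G(7) = mex{3,2,0,2,1} = 4
G(8) = mex{4,3,1,0,2} = 5
G(9) = mex{5,4,2,1,0} = 3
G(10) = mex{3,5,3,2,1} = 0
G(11) = mex{0,3,4,3,2} = 1
G(12) = mex{1,0,5,4,3} = 2
G(13) = mex{2,1,3,5,4} = 0
G(14) = mex{0,2,0,3,5} = 1
G(15) = mex{1,0,1,0,3} = 2
G(16) = mex{2,1,2,1,0} = 3
Heap A: G(16) = 3.
Heap B: G(8) = 5.
Heap C: G(10) = 0.
Combined Grundy value = 3 ⊕ 5 ⊕ 0 = 6.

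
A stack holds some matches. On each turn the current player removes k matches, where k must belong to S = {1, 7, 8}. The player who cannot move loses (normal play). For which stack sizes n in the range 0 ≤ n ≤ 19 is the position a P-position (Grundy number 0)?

n :  0  1  2  3  4  5  6  7  8  9 10 11 12 13 14 15 16 17 18 19
G :  0  1  0  1  0  1  0  1  2  3  2  3  2  3  2  0  1  0  1  0
P-positions are exactly the n with G(n) = 0.

0, 2, 4, 6, 15, 17, 19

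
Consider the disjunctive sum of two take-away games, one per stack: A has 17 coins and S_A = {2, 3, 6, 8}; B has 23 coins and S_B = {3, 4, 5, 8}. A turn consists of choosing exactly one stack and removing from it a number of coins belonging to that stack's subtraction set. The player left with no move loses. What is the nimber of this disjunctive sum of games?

1

Stack A, S = {2, 3, 6, 8}:
G(0) = 0
G(1) = mex{} = 0
G(2) = mex{0} = 1
G(3) = mex{0,0} = 1
G(4) = mex{1,0} = 2
G(5) = mex{1,1} = 0
G(6) = mex{2,1,0} = 3
G(7) = mex{0,2,0} = 1
G(8) = mex{3,0,1,0} = 2
G(9) = mex{1,3,1,0} = 2
G(10) = mex{2,1,2,1} = 0
G(11) = mex{2,2,0,1} = 3
G(12) = mex{0,2,3,2} = 1
G(13) = mex{3,0,1,0} = 2
G(14) = mex{1,3,2,3} = 0
G(15) = mex{2,1,2,1} = 0
G(16) = mex{0,2,0,2} = 1
G(17) = mex{0,0,3,2} = 1
G_A(17) = 1.
Stack B, S = {3, 4, 5, 8}:
n :  0  1  2  3  4  5  6  7  8  9 10 11 12 13 14 15 16 17 18 19 20 21 22 23
G :  0  0  0  1  1  1  2  2  2  3  3  0  0  0  1  1  1  2  2  2  3  3  0  0
G_B(23) = 0.
Combined Grundy value = 1 ⊕ 0 = 1.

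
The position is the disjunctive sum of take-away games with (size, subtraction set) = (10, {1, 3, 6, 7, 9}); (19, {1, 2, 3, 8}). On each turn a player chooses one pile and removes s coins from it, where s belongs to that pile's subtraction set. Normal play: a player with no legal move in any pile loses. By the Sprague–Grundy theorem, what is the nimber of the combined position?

3

Pile A, S = {1, 3, 6, 7, 9}:
n :  0  1  2  3  4  5  6  7  8  9 10
G :  0  1  0  1  0  1  2  3  2  3  2
G_A(10) = 2.
Pile B, S = {1, 2, 3, 8}:
n :  0  1  2  3  4  5  6  7  8  9 10 11 12 13 14 15 16 17 18 19
G :  0  1  2  3  0  1  2  3  4  0  1  2  3  0  1  2  3  4  0  1
G_B(19) = 1.
Combined Grundy value = 2 ⊕ 1 = 3.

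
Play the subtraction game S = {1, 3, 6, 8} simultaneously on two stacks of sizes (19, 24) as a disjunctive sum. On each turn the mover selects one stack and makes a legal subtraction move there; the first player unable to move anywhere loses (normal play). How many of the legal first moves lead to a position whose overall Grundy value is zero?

2

All stacks use S = {1, 3, 6, 8}:
G(0) = 0
G(1) = mex{0} = 1
G(2) = mex{1} = 0
G(3) = mex{0,0} = 1
G(4) = mex{1,1} = 0
G(5) = mex{0,0} = 1
G(6) = mex{1,1,0} = 2
G(7) = mex{2,0,1} = 3
G(8) = mex{3,1,0,0} = 2
G(9) = mex{2,2,1,1} = 0
G(10) = mex{0,3,0,0} = 1
G(11) = mex{1,2,1,1} = 0
G(12) = mex{0,0,2,0} = 1
G(13) = mex{1,1,3,1} = 0
G(14) = mex{0,0,2,2} = 1
G(15) = mex{1,1,0,3} = 2
G(16) = mex{2,0,1,2} = 3
G(17) = mex{3,1,0,0} = 2
G(18) = mex{2,2,1,1} = 0
G(19) = mex{0,3,0,0} = 1
G(20) = mex{1,2,1,1} = 0
G(21) = mex{0,0,2,0} = 1
G(22) = mex{1,1,3,1} = 0
G(23) = mex{0,0,2,2} = 1
G(24) = mex{1,1,0,3} = 2
Stack A: G(19) = 1.
Stack B: G(24) = 2.
Combined Grundy value = 1 ⊕ 2 = 3.
A winning move leaves total XOR = 0, i.e. changes one component's Grundy value g to g ⊕ X where X is the current total.
Stack A: need g' = 1⊕3 = 2. Options: 19−1→G=0, 19−3→G=3, 19−6→G=0, 19−8→G=0. Hits: 0.
Stack B: need g' = 2⊕3 = 1. Options: 24−1→G=1, 24−3→G=1, 24−6→G=0, 24−8→G=3. Hits: 2.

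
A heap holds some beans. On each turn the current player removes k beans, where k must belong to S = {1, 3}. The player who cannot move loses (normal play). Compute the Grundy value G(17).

G(0) = 0
G(1) = mex{0} = 1
G(2) = mex{1} = 0
G(3) = mex{0,0} = 1
G(4) = mex{1,1} = 0
G(5) = mex{0,0} = 1
G(6) = mex{1,1} = 0
G(7) = mex{0,0} = 1
G(8) = mex{1,1} = 0
G(9) = mex{0,0} = 1
G(10) = mex{1,1} = 0
G(11) = mex{0,0} = 1
G(12) = mex{1,1} = 0
G(13) = mex{0,0} = 1
G(14) = mex{1,1} = 0
G(15) = mex{0,0} = 1
G(16) = mex{1,1} = 0
G(17) = mex{0,0} = 1

1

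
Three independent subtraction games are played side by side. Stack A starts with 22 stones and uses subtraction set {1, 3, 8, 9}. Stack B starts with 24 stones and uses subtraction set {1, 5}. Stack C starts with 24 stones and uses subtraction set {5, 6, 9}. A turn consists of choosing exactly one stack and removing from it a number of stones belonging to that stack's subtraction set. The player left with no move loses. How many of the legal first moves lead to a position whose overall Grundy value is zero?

Stack A, S = {1, 3, 8, 9}:
G(0) = 0
G(1) = mex{0} = 1
G(2) = mex{1} = 0
G(3) = mex{0,0} = 1
G(4) = mex{1,1} = 0
G(5) = mex{0,0} = 1
G(6) = mex{1,1} = 0
G(7) = mex{0,0} = 1
G(8) = mex{1,1,0} = 2
G(9) = mex{2,0,1,0} = 3
G(10) = mex{3,1,0,1} = 2
G(11) = mex{2,2,1,0} = 3
G(12) = mex{3,3,0,1} = 2
G(13) = mex{2,2,1,0} = 3
G(14) = mex{3,3,0,1} = 2
G(15) = mex{2,2,1,0} = 3
G(16) = mex{3,3,2,1} = 0
G(17) = mex{0,2,3,2} = 1
G(18) = mex{1,3,2,3} = 0
G(19) = mex{0,0,3,2} = 1
G(20) = mex{1,1,2,3} = 0
G(21) = mex{0,0,3,2} = 1
G(22) = mex{1,1,2,3} = 0
G_A(22) = 0.
Stack B, S = {1, 5}:
G(0) = 0
G(1) = mex{0} = 1
G(2) = mex{1} = 0
G(3) = mex{0} = 1
G(4) = mex{1} = 0
G(5) = mex{0,0} = 1
G(6) = mex{1,1} = 0
G(7) = mex{0,0} = 1
G(8) = mex{1,1} = 0
G(9) = mex{0,0} = 1
G(10) = mex{1,1} = 0
G(11) = mex{0,0} = 1
G(12) = mex{1,1} = 0
G(13) = mex{0,0} = 1
G(14) = mex{1,1} = 0
G(15) = mex{0,0} = 1
G(16) = mex{1,1} = 0
G(17) = mex{0,0} = 1
G(18) = mex{1,1} = 0
G(19) = mex{0,0} = 1
G(20) = mex{1,1} = 0
G(21) = mex{0,0} = 1
G(22) = mex{1,1} = 0
G(23) = mex{0,0} = 1
G(24) = mex{1,1} = 0
G_B(24) = 0.
Stack C, S = {5, 6, 9}:
G(0) = 0
G(1) = mex{} = 0
G(2) = mex{} = 0
G(3) = mex{} = 0
G(4) = mex{} = 0
G(5) = mex{0} = 1
G(6) = mex{0,0} = 1
G(7) = mex{0,0} = 1
G(8) = mex{0,0} = 1
G(9) = mex{0,0,0} = 1
G(10) = mex{1,0,0} = 2
G(11) = mex{1,1,0} = 2
G(12) = mex{1,1,0} = 2
G(13) = mex{1,1,0} = 2
G(14) = mex{1,1,1} = 0
G(15) = mex{2,1,1} = 0
G(16) = mex{2,2,1} = 0
G(17) = mex{2,2,1} = 0
G(18) = mex{2,2,1} = 0
G(19) = mex{0,2,2} = 1
G(20) = mex{0,0,2} = 1
G(21) = mex{0,0,2} = 1
G(22) = mex{0,0,2} = 1
G(23) = mex{0,0,0} = 1
G(24) = mex{1,0,0} = 2
G_C(24) = 2.
Combined Grundy value = 0 ⊕ 0 ⊕ 2 = 2.
A winning move leaves total XOR = 0, i.e. changes one component's Grundy value g to g ⊕ X where X is the current total.
Stack A: need g' = 0⊕2 = 2. Options: 22−1→G=1, 22−3→G=1, 22−8→G=2, 22−9→G=3. Hits: 1.
Stack B: need g' = 0⊕2 = 2. Options: 24−1→G=1, 24−5→G=1. Hits: 0.
Stack C: need g' = 2⊕2 = 0. Options: 24−5→G=1, 24−6→G=0, 24−9→G=0. Hits: 2.

3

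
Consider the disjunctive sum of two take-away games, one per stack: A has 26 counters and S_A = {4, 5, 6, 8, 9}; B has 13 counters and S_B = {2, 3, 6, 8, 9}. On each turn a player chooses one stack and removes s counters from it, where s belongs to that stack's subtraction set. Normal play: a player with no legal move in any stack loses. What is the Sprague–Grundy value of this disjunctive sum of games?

Stack A, S = {4, 5, 6, 8, 9}:
n :  0  1  2  3  4  5  6  7  8  9 10 11 12 13 14 15 16 17 18 19 20 21 22 23 24 25 26
G :  0  0  0  0  1  1  1  1  2  2  2  2  3  0  0  0  0  1  1  1  1  2  2  2  2  3  0
G_A(26) = 0.
Stack B, S = {2, 3, 6, 8, 9}:
n :  0  1  2  3  4  5  6  7  8  9 10 11 12 13
G :  0  0  1  1  2  0  3  1  2  2  3  3  0  4
G_B(13) = 4.
Combined Grundy value = 0 ⊕ 4 = 4.

4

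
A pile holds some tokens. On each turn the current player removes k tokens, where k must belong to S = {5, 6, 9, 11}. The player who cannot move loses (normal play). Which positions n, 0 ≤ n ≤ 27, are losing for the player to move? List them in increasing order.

0, 1, 2, 3, 4, 16, 17, 18, 19, 20

G(0) = 0
G(1) = mex{} = 0
G(2) = mex{} = 0
G(3) = mex{} = 0
G(4) = mex{} = 0
G(5) = mex{0} = 1
G(6) = mex{0,0} = 1
G(7) = mex{0,0} = 1
G(8) = mex{0,0} = 1
G(9) = mex{0,0,0} = 1
G(10) = mex{1,0,0} = 2
G(11) = mex{1,1,0,0} = 2
G(12) = mex{1,1,0,0} = 2
G(13) = mex{1,1,0,0} = 2
G(14) = mex{1,1,1,0} = 2
G(15) = mex{2,1,1,0} = 3
G(16) = mex{2,2,1,1} = 0
G(17) = mex{2,2,1,1} = 0
G(18) = mex{2,2,1,1} = 0
G(19) = mex{2,2,2,1} = 0
G(20) = mex{3,2,2,1} = 0
G(21) = mex{0,3,2,2} = 1
G(22) = mex{0,0,2,2} = 1
G(23) = mex{0,0,2,2} = 1
G(24) = mex{0,0,3,2} = 1
G(25) = mex{0,0,0,2} = 1
G(26) = mex{1,0,0,3} = 2
G(27) = mex{1,1,0,0} = 2
P-positions are exactly the n with G(n) = 0.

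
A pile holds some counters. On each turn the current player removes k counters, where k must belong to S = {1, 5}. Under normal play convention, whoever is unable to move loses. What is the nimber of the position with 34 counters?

n :  0  1  2  3  4  5  6  7  8  9 10 11 12 13 14 15 16 17 18 19 20 21 22 23 24 25 26 27 28 29 30 31 32 33 34
G :  0  1  0  1  0  1  0  1  0  1  0  1  0  1  0  1  0  1  0  1  0  1  0  1  0  1  0  1  0  1  0  1  0  1  0

0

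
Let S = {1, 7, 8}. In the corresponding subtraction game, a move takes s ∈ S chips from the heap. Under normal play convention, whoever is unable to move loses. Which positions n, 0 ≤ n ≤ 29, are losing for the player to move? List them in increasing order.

n :  0  1  2  3  4  5  6  7  8  9 10 11 12 13 14 15 16 17 18 19 20 21 22 23 24 25 26 27 28 29
G :  0  1  0  1  0  1  0  1  2  3  2  3  2  3  2  0  1  0  1  0  1  0  1  2  3  2  3  2  3  2
P-positions are exactly the n with G(n) = 0.

0, 2, 4, 6, 15, 17, 19, 21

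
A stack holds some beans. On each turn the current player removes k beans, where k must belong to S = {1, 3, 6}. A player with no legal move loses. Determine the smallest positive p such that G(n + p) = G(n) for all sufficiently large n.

9

G(0) = 0
G(1) = mex{0} = 1
G(2) = mex{1} = 0
G(3) = mex{0,0} = 1
G(4) = mex{1,1} = 0
G(5) = mex{0,0} = 1
G(6) = mex{1,1,0} = 2
G(7) = mex{2,0,1} = 3
G(8) = mex{3,1,0} = 2
G(9) = mex{2,2,1} = 0
G(10) = mex{0,3,0} = 1
G(11) = mex{1,2,1} = 0
G(12) = mex{0,0,2} = 1
G(13) = mex{1,1,3} = 0
G(14) = mex{0,0,2} = 1
G(15) = mex{1,1,0} = 2
G(16) = mex{2,0,1} = 3
G(17) = mex{3,1,0} = 2
G(18) = mex{2,2,1} = 0
G(19) = mex{0,3,0} = 1
G(n+9) = G(n) holds for n = 0,…,5 (a full window of length max(S) = 6), so the sequence is purely periodic with period 9.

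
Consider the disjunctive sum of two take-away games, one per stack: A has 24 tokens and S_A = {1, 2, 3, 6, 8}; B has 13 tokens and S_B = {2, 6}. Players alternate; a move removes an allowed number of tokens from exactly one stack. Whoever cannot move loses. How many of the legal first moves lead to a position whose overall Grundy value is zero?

Stack A, S = {1, 2, 3, 6, 8}:
n :  0  1  2  3  4  5  6  7  8  9 10 11 12 13 14 15 16 17 18 19 20 21 22 23 24
G :  0  1  2  3  0  1  2  3  4  0  1  2  3  0  1  2  3  4  0  1  2  3  0  1  2
G_A(24) = 2.
Stack B, S = {2, 6}:
n :  0  1  2  3  4  5  6  7  8  9 10 11 12 13
G :  0  0  1  1  0  0  1  1  0  0  1  1  0  0
G_B(13) = 0.
Combined Grundy value = 2 ⊕ 0 = 2.
A winning move leaves total XOR = 0, i.e. changes one component's Grundy value g to g ⊕ X where X is the current total.
Stack A: need g' = 2⊕2 = 0. Options: 24−1→G=1, 24−2→G=0, 24−3→G=3, 24−6→G=0, 24−8→G=3. Hits: 2.
Stack B: need g' = 0⊕2 = 2. Options: 13−2→G=1, 13−6→G=1. Hits: 0.

2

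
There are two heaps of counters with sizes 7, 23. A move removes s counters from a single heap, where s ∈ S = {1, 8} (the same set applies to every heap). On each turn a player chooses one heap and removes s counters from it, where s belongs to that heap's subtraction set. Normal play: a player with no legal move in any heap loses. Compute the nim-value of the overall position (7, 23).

0

All heaps use S = {1, 8}:
n :  0  1  2  3  4  5  6  7  8  9 10 11 12 13 14 15 16 17 18 19 20 21 22 23
G :  0  1  0  1  0  1  0  1  2  0  1  0  1  0  1  0  1  2  0  1  0  1  0  1
Heap A: G(7) = 1.
Heap B: G(23) = 1.
Combined Grundy value = 1 ⊕ 1 = 0.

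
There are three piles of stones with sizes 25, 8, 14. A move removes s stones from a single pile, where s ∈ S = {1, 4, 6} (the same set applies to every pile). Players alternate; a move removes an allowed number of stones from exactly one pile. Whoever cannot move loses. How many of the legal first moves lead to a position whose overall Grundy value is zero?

3

All piles use S = {1, 4, 6}:
n :  0  1  2  3  4  5  6  7  8  9 10 11 12 13 14 15 16 17 18 19 20 21 22 23 24 25
G :  0  1  0  1  2  0  1  0  1  2  0  1  0  1  2  0  1  0  1  2  0  1  0  1  2  0
Pile A: G(25) = 0.
Pile B: G(8) = 1.
Pile C: G(14) = 2.
Combined Grundy value = 0 ⊕ 1 ⊕ 2 = 3.
A winning move leaves total XOR = 0, i.e. changes one component's Grundy value g to g ⊕ X where X is the current total.
Pile A: need g' = 0⊕3 = 3. Options: 25−1→G=2, 25−4→G=1, 25−6→G=2. Hits: 0.
Pile B: need g' = 1⊕3 = 2. Options: 8−1→G=0, 8−4→G=2, 8−6→G=0. Hits: 1.
Pile C: need g' = 2⊕3 = 1. Options: 14−1→G=1, 14−4→G=0, 14−6→G=1. Hits: 2.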